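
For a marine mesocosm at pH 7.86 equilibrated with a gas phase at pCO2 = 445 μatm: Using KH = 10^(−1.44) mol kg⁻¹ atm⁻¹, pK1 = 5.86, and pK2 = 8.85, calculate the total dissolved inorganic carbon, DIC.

[CO2*] = KH · pCO2 = 10^(−1.44) × 445×10^-6 = 1.616×10^-5 mol/kg
α₀ = 1/(1 + K1/[H⁺] + K1K2/[H⁺]²) = 1/(1 + 10^+2.00 + 10^+1.01) = 0.008990
DIC = [CO2*]/α₀ = 1.616×10^-5 / 0.008990 = 1.80 mmol/kg

DIC = 1.80 mmol/kg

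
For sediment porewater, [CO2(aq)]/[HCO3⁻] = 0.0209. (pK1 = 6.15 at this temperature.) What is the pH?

From K1 = [H⁺][HCO3⁻]/[CO2(aq)]:  pH = pK1 − log₁₀([CO2(aq)]/[HCO3⁻])
log₁₀(0.0209) = -1.680
pH = 6.15 − (-1.680) = 7.83

pH = 7.83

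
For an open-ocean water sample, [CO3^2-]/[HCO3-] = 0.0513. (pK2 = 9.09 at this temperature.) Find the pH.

pH = 7.80

From K2 = [H⁺][CO3^2-]/[HCO3-]:  pH = pK2 + log₁₀([CO3^2-]/[HCO3-])
log₁₀(0.0513) = -1.290
pH = 9.09 + (-1.290) = 7.80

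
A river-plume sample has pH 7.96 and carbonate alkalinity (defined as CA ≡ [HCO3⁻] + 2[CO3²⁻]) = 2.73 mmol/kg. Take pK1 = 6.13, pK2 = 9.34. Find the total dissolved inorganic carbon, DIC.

DIC = 2.66 mmol/kg

CA = [HCO3⁻] + 2[CO3²⁻] = (α₁ + 2α₂)·DIC
At pH 7.96: [H⁺]/K1 = 10^-1.83 = 0.014791, K2/[H⁺] = 10^-1.38 = 0.041687
α₁ = 1/(1 + 0.014791 + 0.041687) = 1/1.0565 = 0.9465; α₂ = α₁·K2/[H⁺] = 0.03946
α₁ + 2α₂ = 1.0255
DIC = CA / (α₁ + 2α₂) = 2.73 / 1.0255 = 2.66 mmol/kg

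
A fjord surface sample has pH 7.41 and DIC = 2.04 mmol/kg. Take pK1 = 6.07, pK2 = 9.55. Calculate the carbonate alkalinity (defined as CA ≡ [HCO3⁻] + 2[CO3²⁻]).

CA = [HCO3⁻] + 2[CO3²⁻] = (α₁ + 2α₂)·DIC
At pH 7.41: [H⁺]/K1 = 10^-1.34 = 0.045709, K2/[H⁺] = 10^-2.14 = 0.0072444
α₁ = 1/(1 + 0.045709 + 0.0072444) = 1/1.0530 = 0.9497; α₂ = α₁·K2/[H⁺] = 0.006880
α₁ + 2α₂ = 0.9635
CA = 0.9635 × 2.04 = 1.97 mmol/kg

CA = 1.97 mmol/kg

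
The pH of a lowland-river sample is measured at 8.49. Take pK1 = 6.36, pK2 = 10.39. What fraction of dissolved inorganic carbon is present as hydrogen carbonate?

α₁ = 0.980

α₁ = 1 / (1 + [H⁺]/K1 + K2/[H⁺]) = 1 / (1 + 10^-2.13 + 10^-1.90)
   = 1 / (1 + 0.0074131 + 0.012589) = 1/1.0200 = 0.9804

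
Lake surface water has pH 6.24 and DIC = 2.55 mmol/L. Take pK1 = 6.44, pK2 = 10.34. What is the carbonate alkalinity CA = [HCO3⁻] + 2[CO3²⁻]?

CA = 0.987 mmol/L

CA = [HCO3⁻] + 2[CO3²⁻] = (α₁ + 2α₂)·DIC
At pH 6.24: [H⁺]/K1 = 10^0.20 = 1.5849, K2/[H⁺] = 10^-4.10 = 7.9433×10^-5
α₁ = 1/(1 + 1.5849 + 7.9433×10^-5) = 1/2.5850 = 0.3869; α₂ = α₁·K2/[H⁺] = 3.073×10^-5
α₁ + 2α₂ = 0.3869
CA = 0.3869 × 2.55 = 0.987 mmol/L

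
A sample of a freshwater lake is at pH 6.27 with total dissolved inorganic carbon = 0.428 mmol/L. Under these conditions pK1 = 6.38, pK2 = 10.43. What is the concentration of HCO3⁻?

α₁ = 1 / (1 + [H⁺]/K1 + K2/[H⁺]) = 1 / (1 + 10^+0.11 + 10^-4.16)
   = 1 / (1 + 1.2882 + 6.9183×10^-5) = 1/2.2883 = 0.4370
[HCO3⁻] = α₁ × DIC = 0.4370 × 0.428 = 0.187 mmol/L

[HCO3⁻] = 0.187 mmol/L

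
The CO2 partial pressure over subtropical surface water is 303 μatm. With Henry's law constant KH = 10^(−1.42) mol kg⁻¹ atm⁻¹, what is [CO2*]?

KH = 10^(−1.42) = 3.802×10^-2 mol kg⁻¹ atm⁻¹
[CO2*] = KH · pCO2 = 3.802×10^-2 × 303×10^-6 atm = 1.15×10^-5 mol/kg

[CO2*] = 11.5 μmol/kg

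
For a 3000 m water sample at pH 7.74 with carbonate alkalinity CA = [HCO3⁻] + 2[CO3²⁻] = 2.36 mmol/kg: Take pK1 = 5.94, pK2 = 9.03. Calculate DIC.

CA = [HCO3⁻] + 2[CO3²⁻] = (α₁ + 2α₂)·DIC
At pH 7.74: [H⁺]/K1 = 10^-1.80 = 0.015849, K2/[H⁺] = 10^-1.29 = 0.051286
α₁ = 1/(1 + 0.015849 + 0.051286) = 1/1.0671 = 0.9371; α₂ = α₁·K2/[H⁺] = 0.04806
α₁ + 2α₂ = 1.0332
DIC = CA / (α₁ + 2α₂) = 2.36 / 1.0332 = 2.28 mmol/kg

DIC = 2.28 mmol/kg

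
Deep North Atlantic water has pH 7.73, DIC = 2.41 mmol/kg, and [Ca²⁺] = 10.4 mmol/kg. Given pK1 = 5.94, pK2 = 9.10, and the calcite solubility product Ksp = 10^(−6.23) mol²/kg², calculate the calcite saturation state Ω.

Ω = 1.71

α₂ = 1 / (1 + [H⁺]/K2 + [H⁺]²/(K1K2)) = 1 / (1 + 10^+1.37 + 10^-0.42)
   = 1 / (1 + 23.442 + 0.38019) = 1/24.822 = 0.04029
[CO3²⁻] = α₂ × DIC = 0.04029 × 2.41 = 0.09709 mmol/kg
Ksp = 10^(−6.23) = 5.888×10^-7
Ω = [Ca²⁺][CO3²⁻]/Ksp = (10.4×10^-3)(9.709×10^-5) / 5.888×10^-7 = 1.71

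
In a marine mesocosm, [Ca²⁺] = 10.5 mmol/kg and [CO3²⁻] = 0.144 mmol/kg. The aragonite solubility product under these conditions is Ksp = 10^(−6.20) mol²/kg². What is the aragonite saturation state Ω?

Ω = 2.40

Ksp = 10^(−6.20) = 6.310×10^-7
Ω = [Ca²⁺][CO3²⁻]/Ksp = (10.5×10^-3)(0.144×10^-3) / 6.310×10^-7 = 2.40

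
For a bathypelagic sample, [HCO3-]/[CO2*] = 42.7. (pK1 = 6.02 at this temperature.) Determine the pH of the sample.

From K1 = [H⁺][HCO3-]/[CO2*]:  pH = pK1 + log₁₀([HCO3-]/[CO2*])
log₁₀(42.7) = +1.630
pH = 6.02 + (+1.630) = 7.65

pH = 7.65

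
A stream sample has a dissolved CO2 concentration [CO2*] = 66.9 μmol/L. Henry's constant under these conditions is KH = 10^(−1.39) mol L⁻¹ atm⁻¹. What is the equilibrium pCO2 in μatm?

KH = 10^(−1.39) = 4.074×10^-2 mol L⁻¹ atm⁻¹
pCO2 = [CO2*]/KH = 66.9×10^-6 / 4.074×10^-2 = 1.64×10^-3 atm = 1640 μatm

pCO2 = 1640 μatm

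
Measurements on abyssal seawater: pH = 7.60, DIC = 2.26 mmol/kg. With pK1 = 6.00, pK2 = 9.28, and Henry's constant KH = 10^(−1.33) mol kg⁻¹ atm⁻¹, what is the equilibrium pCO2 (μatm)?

α₀ = 1 / (1 + K1/[H⁺] + K1K2/[H⁺]²) = 1 / (1 + 10^+1.60 + 10^-0.08)
   = 1 / (1 + 39.811 + 0.83176) = 1/41.642 = 0.02401
[CO2*] = α₀ × DIC = 0.02401 × 2.26 = 0.05427 mmol/kg
pCO2 = [CO2*]/KH = 5.427×10^-5 / 4.677×10^-2 = 1160 μatm

pCO2 = 1160 μatm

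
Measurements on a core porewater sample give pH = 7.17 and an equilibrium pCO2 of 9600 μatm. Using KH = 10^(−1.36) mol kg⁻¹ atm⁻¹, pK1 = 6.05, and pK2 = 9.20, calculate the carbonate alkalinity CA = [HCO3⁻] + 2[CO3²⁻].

[CO2*] = KH · pCO2 = 10^(−1.36) × 9600×10^-6 = 4.191×10^-4 mol/kg
α₀ = 1/(1 + K1/[H⁺] + K1K2/[H⁺]²) = 1/(1 + 10^+1.12 + 10^-0.91) = 0.06990
DIC = [CO2*]/α₀ = 4.191×10^-4 / 0.06990 = 5.995 mmol/kg
CA = (α₁ + 2α₂)·DIC = (0.9215 + 2×0.008600) × 5.995 = 5.63 mmol/kg

CA = 5.63 mmol/kg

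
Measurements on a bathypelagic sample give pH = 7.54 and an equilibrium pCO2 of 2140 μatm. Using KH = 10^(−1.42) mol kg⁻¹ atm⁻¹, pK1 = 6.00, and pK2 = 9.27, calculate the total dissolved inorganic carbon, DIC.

DIC = 2.95 mmol/kg

[CO2*] = KH · pCO2 = 10^(−1.42) × 2140×10^-6 = 8.136×10^-5 mol/kg
α₀ = 1/(1 + K1/[H⁺] + K1K2/[H⁺]²) = 1/(1 + 10^+1.54 + 10^-0.19) = 0.02753
DIC = [CO2*]/α₀ = 8.136×10^-5 / 0.02753 = 2.95 mmol/kg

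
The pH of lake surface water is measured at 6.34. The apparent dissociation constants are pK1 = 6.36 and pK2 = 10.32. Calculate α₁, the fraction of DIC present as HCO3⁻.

α₁ = 1 / (1 + [H⁺]/K1 + K2/[H⁺]) = 1 / (1 + 10^+0.02 + 10^-3.98)
   = 1 / (1 + 1.0471 + 0.00010471) = 1/2.0472 = 0.4885

α₁ = 0.488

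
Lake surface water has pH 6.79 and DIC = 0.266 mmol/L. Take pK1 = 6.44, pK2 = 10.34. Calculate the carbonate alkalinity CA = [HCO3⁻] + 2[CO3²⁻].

CA = [HCO3⁻] + 2[CO3²⁻] = (α₁ + 2α₂)·DIC
At pH 6.79: [H⁺]/K1 = 10^-0.35 = 0.44668, K2/[H⁺] = 10^-3.55 = 0.00028184
α₁ = 1/(1 + 0.44668 + 0.00028184) = 1/1.4470 = 0.6911; α₂ = α₁·K2/[H⁺] = 0.0001948
α₁ + 2α₂ = 0.6915
CA = 0.6915 × 0.266 = 0.184 mmol/L

CA = 0.184 mmol/L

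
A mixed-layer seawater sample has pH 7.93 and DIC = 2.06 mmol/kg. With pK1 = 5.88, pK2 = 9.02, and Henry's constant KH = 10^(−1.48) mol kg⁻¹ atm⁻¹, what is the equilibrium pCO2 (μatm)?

α₀ = 1 / (1 + K1/[H⁺] + K1K2/[H⁺]²) = 1 / (1 + 10^+2.05 + 10^+0.96)
   = 1 / (1 + 112.20 + 9.1201) = 1/122.32 = 0.008175
[CO2*] = α₀ × DIC = 0.008175 × 2.06 = 0.01684 mmol/kg = 16.84 μmol/kg
pCO2 = [CO2*]/KH = 1.684×10^-5 / 3.311×10^-2 = 509 μatm

pCO2 = 509 μatm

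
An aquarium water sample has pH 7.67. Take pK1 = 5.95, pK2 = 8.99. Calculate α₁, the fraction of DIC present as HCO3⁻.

α₁ = 1 / (1 + [H⁺]/K1 + K2/[H⁺]) = 1 / (1 + 10^-1.72 + 10^-1.32)
   = 1 / (1 + 0.019055 + 0.047863) = 1/1.0669 = 0.9373

α₁ = 0.937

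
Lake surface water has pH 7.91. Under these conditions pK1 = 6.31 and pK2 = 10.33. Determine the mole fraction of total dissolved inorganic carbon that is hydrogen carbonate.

α₁ = 0.972

α₁ = 1 / (1 + [H⁺]/K1 + K2/[H⁺]) = 1 / (1 + 10^-1.60 + 10^-2.42)
   = 1 / (1 + 0.025119 + 0.0038019) = 1/1.0289 = 0.9719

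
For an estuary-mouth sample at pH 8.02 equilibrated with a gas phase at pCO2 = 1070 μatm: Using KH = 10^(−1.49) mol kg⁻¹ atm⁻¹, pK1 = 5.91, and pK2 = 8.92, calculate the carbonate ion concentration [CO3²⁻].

[CO3²⁻] = 0.562 mmol/kg

[CO2*] = KH · pCO2 = 10^(−1.49) × 1070×10^-6 = 3.462×10^-5 mol/kg
α₀ = 1/(1 + K1/[H⁺] + K1K2/[H⁺]²) = 1/(1 + 10^+2.11 + 10^+1.21) = 0.006847
DIC = [CO2*]/α₀ = 3.462×10^-5 / 0.006847 = 5.057 mmol/kg
[CO3²⁻] = α₂·DIC; α₂ = 0.1111, so [CO3²⁻] = 0.1111 × 5.057 = 0.562 mmol/kg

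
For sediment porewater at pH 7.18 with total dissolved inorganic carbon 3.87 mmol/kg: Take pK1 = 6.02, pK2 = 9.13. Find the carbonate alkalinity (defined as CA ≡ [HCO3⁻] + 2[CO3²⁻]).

CA = [HCO3⁻] + 2[CO3²⁻] = (α₁ + 2α₂)·DIC
At pH 7.18: [H⁺]/K1 = 10^-1.16 = 0.069183, K2/[H⁺] = 10^-1.95 = 0.011220
α₁ = 1/(1 + 0.069183 + 0.011220) = 1/1.0804 = 0.9256; α₂ = α₁·K2/[H⁺] = 0.01039
α₁ + 2α₂ = 0.9464
CA = 0.9464 × 3.87 = 3.66 mmol/kg

CA = 3.66 mmol/kg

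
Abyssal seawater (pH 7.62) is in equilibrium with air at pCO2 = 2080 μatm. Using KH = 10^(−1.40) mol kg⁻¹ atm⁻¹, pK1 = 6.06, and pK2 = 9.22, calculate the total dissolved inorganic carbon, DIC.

DIC = 3.16 mmol/kg

[CO2*] = KH · pCO2 = 10^(−1.40) × 2080×10^-6 = 8.281×10^-5 mol/kg
α₀ = 1/(1 + K1/[H⁺] + K1K2/[H⁺]²) = 1/(1 + 10^+1.56 + 10^-0.04) = 0.02616
DIC = [CO2*]/α₀ = 8.281×10^-5 / 0.02616 = 3.16 mmol/kg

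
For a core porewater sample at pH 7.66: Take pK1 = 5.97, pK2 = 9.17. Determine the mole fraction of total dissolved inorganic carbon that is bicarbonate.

α₁ = 0.951

α₁ = 1 / (1 + [H⁺]/K1 + K2/[H⁺]) = 1 / (1 + 10^-1.69 + 10^-1.51)
   = 1 / (1 + 0.020417 + 0.030903) = 1/1.0513 = 0.9512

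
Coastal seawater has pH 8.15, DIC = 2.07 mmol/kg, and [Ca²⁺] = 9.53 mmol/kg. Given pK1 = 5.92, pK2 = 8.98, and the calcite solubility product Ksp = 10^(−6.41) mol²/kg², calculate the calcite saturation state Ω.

Ω = 6.50

α₂ = 1 / (1 + [H⁺]/K2 + [H⁺]²/(K1K2)) = 1 / (1 + 10^+0.83 + 10^-1.40)
   = 1 / (1 + 6.7608 + 0.039811) = 1/7.8006 = 0.1282
[CO3²⁻] = α₂ × DIC = 0.1282 × 2.07 = 0.2654 mmol/kg
Ksp = 10^(−6.41) = 3.890×10^-7
Ω = [Ca²⁺][CO3²⁻]/Ksp = (9.53×10^-3)(2.654×10^-4) / 3.890×10^-7 = 6.50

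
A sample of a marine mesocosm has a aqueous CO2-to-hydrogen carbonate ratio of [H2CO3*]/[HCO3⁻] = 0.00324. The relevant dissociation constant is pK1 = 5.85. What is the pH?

From K1 = [H⁺][HCO3⁻]/[H2CO3*]:  pH = pK1 − log₁₀([H2CO3*]/[HCO3⁻])
log₁₀(0.00324) = -2.489
pH = 5.85 − (-2.489) = 8.34

pH = 8.34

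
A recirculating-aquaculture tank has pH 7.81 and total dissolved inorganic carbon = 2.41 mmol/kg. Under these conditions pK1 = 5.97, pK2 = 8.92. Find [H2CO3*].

α₀ = 1 / (1 + K1/[H⁺] + K1K2/[H⁺]²) = 1 / (1 + 10^+1.84 + 10^+0.73)
   = 1 / (1 + 69.183 + 5.3703) = 1/75.553 = 0.01324
[CO2*] = α₀ × DIC = 0.01324 × 2.41 = 0.0319 mmol/kg

[CO2*] = 0.0319 mmol/kg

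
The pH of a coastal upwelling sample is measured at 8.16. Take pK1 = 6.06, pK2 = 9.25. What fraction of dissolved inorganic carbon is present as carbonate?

α₂ = 1 / (1 + [H⁺]/K2 + [H⁺]²/(K1K2)) = 1 / (1 + 10^+1.09 + 10^-1.01)
   = 1 / (1 + 12.303 + 0.097724) = 1/13.400 = 0.07462

α₂ = 0.0746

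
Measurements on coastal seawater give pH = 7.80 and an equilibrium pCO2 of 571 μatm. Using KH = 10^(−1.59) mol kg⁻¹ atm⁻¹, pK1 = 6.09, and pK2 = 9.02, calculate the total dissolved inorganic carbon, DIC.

DIC = 0.813 mmol/kg

[CO2*] = KH · pCO2 = 10^(−1.59) × 571×10^-6 = 1.468×10^-5 mol/kg
α₀ = 1/(1 + K1/[H⁺] + K1K2/[H⁺]²) = 1/(1 + 10^+1.71 + 10^+0.49) = 0.01806
DIC = [CO2*]/α₀ = 1.468×10^-5 / 0.01806 = 0.813 mmol/kg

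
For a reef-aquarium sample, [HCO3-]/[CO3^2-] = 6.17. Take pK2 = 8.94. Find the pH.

From K2 = [H⁺][CO3^2-]/[HCO3-]:  pH = pK2 − log₁₀([HCO3-]/[CO3^2-])
log₁₀(6.17) = +0.790
pH = 8.94 − (+0.790) = 8.15

pH = 8.15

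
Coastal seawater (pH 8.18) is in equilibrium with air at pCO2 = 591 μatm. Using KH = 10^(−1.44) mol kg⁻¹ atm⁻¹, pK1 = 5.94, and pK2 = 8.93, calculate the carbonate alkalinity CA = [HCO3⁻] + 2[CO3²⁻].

CA = 5.06 mmol/kg

[CO2*] = KH · pCO2 = 10^(−1.44) × 591×10^-6 = 2.146×10^-5 mol/kg
α₀ = 1/(1 + K1/[H⁺] + K1K2/[H⁺]²) = 1/(1 + 10^+2.24 + 10^+1.49) = 0.004862
DIC = [CO2*]/α₀ = 2.146×10^-5 / 0.004862 = 4.414 mmol/kg
CA = (α₁ + 2α₂)·DIC = (0.8449 + 2×0.1502) × 4.414 = 5.06 mmol/kg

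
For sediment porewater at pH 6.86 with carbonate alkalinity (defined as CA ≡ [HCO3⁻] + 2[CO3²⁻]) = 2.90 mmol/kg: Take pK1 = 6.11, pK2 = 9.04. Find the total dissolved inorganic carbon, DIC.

CA = [HCO3⁻] + 2[CO3²⁻] = (α₁ + 2α₂)·DIC
At pH 6.86: [H⁺]/K1 = 10^-0.75 = 0.17783, K2/[H⁺] = 10^-2.18 = 0.0066069
α₁ = 1/(1 + 0.17783 + 0.0066069) = 1/1.1844 = 0.8443; α₂ = α₁·K2/[H⁺] = 0.005578
α₁ + 2α₂ = 0.8554
DIC = CA / (α₁ + 2α₂) = 2.90 / 0.8554 = 3.39 mmol/kg

DIC = 3.39 mmol/kg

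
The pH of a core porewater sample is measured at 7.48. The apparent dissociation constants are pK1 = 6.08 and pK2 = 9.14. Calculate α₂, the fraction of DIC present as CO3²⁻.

α₂ = 1 / (1 + [H⁺]/K2 + [H⁺]²/(K1K2)) = 1 / (1 + 10^+1.66 + 10^+0.26)
   = 1 / (1 + 45.709 + 1.8197) = 1/48.529 = 0.02061

α₂ = 0.0206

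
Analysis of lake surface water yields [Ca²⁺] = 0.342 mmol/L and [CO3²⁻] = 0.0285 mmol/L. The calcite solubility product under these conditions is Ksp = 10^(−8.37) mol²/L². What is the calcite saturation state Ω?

Ksp = 10^(−8.37) = 4.266×10^-9
Ω = [Ca²⁺][CO3²⁻]/Ksp = (0.342×10^-3)(0.0285×10^-3) / 4.266×10^-9 = 2.28

Ω = 2.28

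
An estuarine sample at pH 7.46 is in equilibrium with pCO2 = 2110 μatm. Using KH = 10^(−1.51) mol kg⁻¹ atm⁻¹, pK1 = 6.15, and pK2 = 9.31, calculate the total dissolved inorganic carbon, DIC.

DIC = 1.42 mmol/kg

[CO2*] = KH · pCO2 = 10^(−1.51) × 2110×10^-6 = 6.521×10^-5 mol/kg
α₀ = 1/(1 + K1/[H⁺] + K1K2/[H⁺]²) = 1/(1 + 10^+1.31 + 10^-0.54) = 0.04607
DIC = [CO2*]/α₀ = 6.521×10^-5 / 0.04607 = 1.42 mmol/kg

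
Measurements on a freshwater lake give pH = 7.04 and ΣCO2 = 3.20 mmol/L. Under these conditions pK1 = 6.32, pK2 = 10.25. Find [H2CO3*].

α₀ = 1 / (1 + K1/[H⁺] + K1K2/[H⁺]²) = 1 / (1 + 10^+0.72 + 10^-2.49)
   = 1 / (1 + 5.2481 + 0.0032359) = 1/6.2513 = 0.1600
[CO2*] = α₀ × DIC = 0.1600 × 3.20 = 0.512 mmol/L

[CO2*] = 0.512 mmol/L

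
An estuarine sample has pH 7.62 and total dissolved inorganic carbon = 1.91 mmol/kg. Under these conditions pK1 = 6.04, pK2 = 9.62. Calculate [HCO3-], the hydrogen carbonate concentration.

[HCO3⁻] = 1.84 mmol/kg

α₁ = 1 / (1 + [H⁺]/K1 + K2/[H⁺]) = 1 / (1 + 10^-1.58 + 10^-2.00)
   = 1 / (1 + 0.026303 + 0.010000) = 1/1.0363 = 0.9650
[HCO3⁻] = α₁ × DIC = 0.9650 × 1.91 = 1.84 mmol/kg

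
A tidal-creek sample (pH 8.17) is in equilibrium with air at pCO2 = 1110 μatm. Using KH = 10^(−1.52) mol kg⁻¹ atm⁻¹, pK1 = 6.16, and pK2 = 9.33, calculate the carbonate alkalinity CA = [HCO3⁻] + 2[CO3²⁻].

[CO2*] = KH · pCO2 = 10^(−1.52) × 1110×10^-6 = 3.352×10^-5 mol/kg
α₀ = 1/(1 + K1/[H⁺] + K1K2/[H⁺]²) = 1/(1 + 10^+2.01 + 10^+0.85) = 0.009057
DIC = [CO2*]/α₀ = 3.352×10^-5 / 0.009057 = 3.701 mmol/kg
CA = (α₁ + 2α₂)·DIC = (0.9268 + 2×0.06412) × 3.701 = 3.90 mmol/kg

CA = 3.90 mmol/kg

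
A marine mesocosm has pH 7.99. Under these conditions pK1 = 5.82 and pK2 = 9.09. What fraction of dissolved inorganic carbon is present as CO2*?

α₀ = 0.00622

α₀ = 1 / (1 + K1/[H⁺] + K1K2/[H⁺]²) = 1 / (1 + 10^+2.17 + 10^+1.07)
   = 1 / (1 + 147.91 + 11.749) = 1/160.66 = 0.006224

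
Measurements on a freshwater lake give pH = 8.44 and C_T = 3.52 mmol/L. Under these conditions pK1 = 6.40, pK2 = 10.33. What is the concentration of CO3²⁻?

α₂ = 1 / (1 + [H⁺]/K2 + [H⁺]²/(K1K2)) = 1 / (1 + 10^+1.89 + 10^-0.15)
   = 1 / (1 + 77.625 + 0.70795) = 1/79.333 = 0.01261
[CO3²⁻] = α₂ × DIC = 0.01261 × 3.52 = 0.0444 mmol/L

[CO3²⁻] = 0.0444 mmol/L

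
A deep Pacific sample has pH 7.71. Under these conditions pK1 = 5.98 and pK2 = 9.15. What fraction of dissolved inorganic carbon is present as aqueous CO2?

α₀ = 1 / (1 + K1/[H⁺] + K1K2/[H⁺]²) = 1 / (1 + 10^+1.73 + 10^+0.29)
   = 1 / (1 + 53.703 + 1.9498) = 1/56.653 = 0.01765

α₀ = 0.0177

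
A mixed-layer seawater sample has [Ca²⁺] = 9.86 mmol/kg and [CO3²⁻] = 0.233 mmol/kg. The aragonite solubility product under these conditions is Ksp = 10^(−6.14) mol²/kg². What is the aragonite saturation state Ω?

Ω = 3.17

Ksp = 10^(−6.14) = 7.244×10^-7
Ω = [Ca²⁺][CO3²⁻]/Ksp = (9.86×10^-3)(0.233×10^-3) / 7.244×10^-7 = 3.17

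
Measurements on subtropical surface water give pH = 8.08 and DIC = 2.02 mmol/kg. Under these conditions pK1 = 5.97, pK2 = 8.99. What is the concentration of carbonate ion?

[CO3²⁻] = 0.220 mmol/kg

α₂ = 1 / (1 + [H⁺]/K2 + [H⁺]²/(K1K2)) = 1 / (1 + 10^+0.91 + 10^-1.20)
   = 1 / (1 + 8.1283 + 0.063096) = 1/9.1914 = 0.1088
[CO3²⁻] = α₂ × DIC = 0.1088 × 2.02 = 0.220 mmol/kg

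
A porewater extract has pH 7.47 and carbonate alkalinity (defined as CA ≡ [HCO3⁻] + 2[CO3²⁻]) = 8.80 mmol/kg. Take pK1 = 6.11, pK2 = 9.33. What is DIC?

CA = [HCO3⁻] + 2[CO3²⁻] = (α₁ + 2α₂)·DIC
At pH 7.47: [H⁺]/K1 = 10^-1.36 = 0.043652, K2/[H⁺] = 10^-1.86 = 0.013804
α₁ = 1/(1 + 0.043652 + 0.013804) = 1/1.0575 = 0.9457; α₂ = α₁·K2/[H⁺] = 0.01305
α₁ + 2α₂ = 0.9718
DIC = CA / (α₁ + 2α₂) = 8.80 / 0.9718 = 9.06 mmol/kg

DIC = 9.06 mmol/kg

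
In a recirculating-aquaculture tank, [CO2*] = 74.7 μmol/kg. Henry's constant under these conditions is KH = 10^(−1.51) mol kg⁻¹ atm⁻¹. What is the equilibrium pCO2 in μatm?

KH = 10^(−1.51) = 3.090×10^-2 mol kg⁻¹ atm⁻¹
pCO2 = [CO2*]/KH = 74.7×10^-6 / 3.090×10^-2 = 2.42×10^-3 atm = 2420 μatm

pCO2 = 2420 μatm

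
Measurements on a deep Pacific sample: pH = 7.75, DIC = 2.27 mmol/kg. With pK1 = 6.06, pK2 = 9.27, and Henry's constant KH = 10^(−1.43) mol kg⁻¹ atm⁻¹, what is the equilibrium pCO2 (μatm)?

α₀ = 1 / (1 + K1/[H⁺] + K1K2/[H⁺]²) = 1 / (1 + 10^+1.69 + 10^+0.17)
   = 1 / (1 + 48.978 + 1.4791) = 1/51.457 = 0.01943
[CO2*] = α₀ × DIC = 0.01943 × 2.27 = 0.04411 mmol/kg
pCO2 = [CO2*]/KH = 4.411×10^-5 / 3.715×10^-2 = 1190 μatm

pCO2 = 1190 μatm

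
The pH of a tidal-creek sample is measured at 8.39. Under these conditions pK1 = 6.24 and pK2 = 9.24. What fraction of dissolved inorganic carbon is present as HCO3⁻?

α₁ = 1 / (1 + [H⁺]/K1 + K2/[H⁺]) = 1 / (1 + 10^-2.15 + 10^-0.85)
   = 1 / (1 + 0.0070795 + 0.14125) = 1/1.1483 = 0.8708

α₁ = 0.871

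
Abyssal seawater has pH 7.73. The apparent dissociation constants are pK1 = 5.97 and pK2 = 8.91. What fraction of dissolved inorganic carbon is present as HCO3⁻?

α₁ = 0.923

α₁ = 1 / (1 + [H⁺]/K1 + K2/[H⁺]) = 1 / (1 + 10^-1.76 + 10^-1.18)
   = 1 / (1 + 0.017378 + 0.066069) = 1/1.0834 = 0.9230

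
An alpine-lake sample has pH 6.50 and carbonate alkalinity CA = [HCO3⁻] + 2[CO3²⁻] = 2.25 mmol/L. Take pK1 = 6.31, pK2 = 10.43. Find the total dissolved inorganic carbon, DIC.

CA = [HCO3⁻] + 2[CO3²⁻] = (α₁ + 2α₂)·DIC
At pH 6.50: [H⁺]/K1 = 10^-0.19 = 0.64565, K2/[H⁺] = 10^-3.93 = 0.00011749
α₁ = 1/(1 + 0.64565 + 0.00011749) = 1/1.6458 = 0.6076; α₂ = α₁·K2/[H⁺] = 7.139×10^-5
α₁ + 2α₂ = 0.6078
DIC = CA / (α₁ + 2α₂) = 2.25 / 0.6078 = 3.70 mmol/L

DIC = 3.70 mmol/L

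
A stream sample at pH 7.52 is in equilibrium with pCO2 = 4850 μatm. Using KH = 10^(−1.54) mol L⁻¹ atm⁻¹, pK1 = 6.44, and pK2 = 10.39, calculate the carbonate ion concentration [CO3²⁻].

[CO2*] = KH · pCO2 = 10^(−1.54) × 4850×10^-6 = 1.399×10^-4 mol/L
α₀ = 1/(1 + K1/[H⁺] + K1K2/[H⁺]²) = 1/(1 + 10^+1.08 + 10^-1.79) = 0.07669
DIC = [CO2*]/α₀ = 1.399×10^-4 / 0.07669 = 1.824 mmol/L
[CO3²⁻] = α₂·DIC; α₂ = 0.001244, so [CO3²⁻] = 0.001244 × 1.824 = 0.00227 mmol/L = 2.27 μmol/L

[CO3²⁻] = 2.27 μmol/L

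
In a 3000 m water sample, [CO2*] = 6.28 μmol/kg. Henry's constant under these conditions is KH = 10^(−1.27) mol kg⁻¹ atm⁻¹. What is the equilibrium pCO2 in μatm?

pCO2 = 117 μatm

KH = 10^(−1.27) = 5.370×10^-2 mol kg⁻¹ atm⁻¹
pCO2 = [CO2*]/KH = 6.28×10^-6 / 5.370×10^-2 = 1.17×10^-4 atm = 117 μatm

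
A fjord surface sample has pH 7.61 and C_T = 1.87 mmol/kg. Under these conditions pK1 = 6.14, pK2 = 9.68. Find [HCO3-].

α₁ = 1 / (1 + [H⁺]/K1 + K2/[H⁺]) = 1 / (1 + 10^-1.47 + 10^-2.07)
   = 1 / (1 + 0.033884 + 0.0085114) = 1/1.0424 = 0.9593
[HCO3⁻] = α₁ × DIC = 0.9593 × 1.87 = 1.79 mmol/kg

[HCO3⁻] = 1.79 mmol/kg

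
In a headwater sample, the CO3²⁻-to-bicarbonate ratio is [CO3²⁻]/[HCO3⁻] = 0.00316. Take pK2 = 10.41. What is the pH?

pH = 7.91

From K2 = [H⁺][CO3²⁻]/[HCO3⁻]:  pH = pK2 + log₁₀([CO3²⁻]/[HCO3⁻])
log₁₀(0.00316) = -2.500
pH = 10.41 + (-2.500) = 7.91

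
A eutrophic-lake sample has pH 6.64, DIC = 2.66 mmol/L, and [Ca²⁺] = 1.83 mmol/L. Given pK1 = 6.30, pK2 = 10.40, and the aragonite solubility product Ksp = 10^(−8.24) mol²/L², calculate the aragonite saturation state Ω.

α₂ = 1 / (1 + [H⁺]/K2 + [H⁺]²/(K1K2)) = 1 / (1 + 10^+3.76 + 10^+3.42)
   = 1 / (1 + 5754.4 + 2630.3) = 1/8385.7 = 0.0001193
[CO3²⁻] = α₂ × DIC = 0.0001193 × 2.66 = 0.0003172 mmol/L = 0.3172 μmol/L
Ksp = 10^(−8.24) = 5.754×10^-9
Ω = [Ca²⁺][CO3²⁻]/Ksp = (1.83×10^-3)(3.172×10^-7) / 5.754×10^-9 = 0.101

Ω = 0.101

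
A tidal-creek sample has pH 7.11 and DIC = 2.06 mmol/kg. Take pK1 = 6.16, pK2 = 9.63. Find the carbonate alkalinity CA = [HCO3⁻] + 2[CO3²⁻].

CA = 1.86 mmol/kg

CA = [HCO3⁻] + 2[CO3²⁻] = (α₁ + 2α₂)·DIC
At pH 7.11: [H⁺]/K1 = 10^-0.95 = 0.11220, K2/[H⁺] = 10^-2.52 = 0.0030200
α₁ = 1/(1 + 0.11220 + 0.0030200) = 1/1.1152 = 0.8967; α₂ = α₁·K2/[H⁺] = 0.002708
α₁ + 2α₂ = 0.9021
CA = 0.9021 × 2.06 = 1.86 mmol/kg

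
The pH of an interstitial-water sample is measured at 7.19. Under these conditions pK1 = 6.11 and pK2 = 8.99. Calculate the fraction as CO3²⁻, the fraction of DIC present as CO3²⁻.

α₂ = 1 / (1 + [H⁺]/K2 + [H⁺]²/(K1K2)) = 1 / (1 + 10^+1.80 + 10^+0.72)
   = 1 / (1 + 63.096 + 5.2481) = 1/69.344 = 0.01442

α₂ = 0.0144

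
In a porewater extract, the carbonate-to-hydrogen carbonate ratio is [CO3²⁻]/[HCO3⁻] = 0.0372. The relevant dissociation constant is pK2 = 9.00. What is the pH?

pH = 7.57

From K2 = [H⁺][CO3²⁻]/[HCO3⁻]:  pH = pK2 + log₁₀([CO3²⁻]/[HCO3⁻])
log₁₀(0.0372) = -1.429
pH = 9.00 + (-1.429) = 7.57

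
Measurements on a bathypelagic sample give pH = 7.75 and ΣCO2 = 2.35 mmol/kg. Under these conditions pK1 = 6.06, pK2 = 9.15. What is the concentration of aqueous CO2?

[CO2*] = 0.0453 mmol/kg

α₀ = 1 / (1 + K1/[H⁺] + K1K2/[H⁺]²) = 1 / (1 + 10^+1.69 + 10^+0.29)
   = 1 / (1 + 48.978 + 1.9498) = 1/51.928 = 0.01926
[CO2*] = α₀ × DIC = 0.01926 × 2.35 = 0.0453 mmol/kg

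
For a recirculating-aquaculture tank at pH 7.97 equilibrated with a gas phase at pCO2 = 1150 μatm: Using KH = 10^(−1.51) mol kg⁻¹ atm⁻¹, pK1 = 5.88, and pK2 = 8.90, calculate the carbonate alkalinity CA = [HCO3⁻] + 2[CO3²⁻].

[CO2*] = KH · pCO2 = 10^(−1.51) × 1150×10^-6 = 3.554×10^-5 mol/kg
α₀ = 1/(1 + K1/[H⁺] + K1K2/[H⁺]²) = 1/(1 + 10^+2.09 + 10^+1.16) = 0.007221
DIC = [CO2*]/α₀ = 3.554×10^-5 / 0.007221 = 4.921 mmol/kg
CA = (α₁ + 2α₂)·DIC = (0.8884 + 2×0.1044) × 4.921 = 5.40 mmol/kg

CA = 5.40 mmol/kg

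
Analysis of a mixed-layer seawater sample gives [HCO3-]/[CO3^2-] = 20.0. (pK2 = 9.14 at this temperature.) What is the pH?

pH = 7.84

From K2 = [H⁺][CO3^2-]/[HCO3-]:  pH = pK2 − log₁₀([HCO3-]/[CO3^2-])
log₁₀(20.0) = +1.301
pH = 9.14 − (+1.301) = 7.84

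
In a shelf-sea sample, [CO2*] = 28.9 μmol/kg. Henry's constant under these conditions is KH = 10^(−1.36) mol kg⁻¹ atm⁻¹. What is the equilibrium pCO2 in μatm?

KH = 10^(−1.36) = 4.365×10^-2 mol kg⁻¹ atm⁻¹
pCO2 = [CO2*]/KH = 28.9×10^-6 / 4.365×10^-2 = 6.62×10^-4 atm = 662 μatm

pCO2 = 662 μatm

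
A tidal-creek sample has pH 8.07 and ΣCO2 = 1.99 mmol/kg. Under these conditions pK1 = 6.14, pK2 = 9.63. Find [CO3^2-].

[CO3²⁻] = 0.0527 mmol/kg

α₂ = 1 / (1 + [H⁺]/K2 + [H⁺]²/(K1K2)) = 1 / (1 + 10^+1.56 + 10^-0.37)
   = 1 / (1 + 36.308 + 0.42658) = 1/37.734 = 0.02650
[CO3²⁻] = α₂ × DIC = 0.02650 × 1.99 = 0.0527 mmol/kg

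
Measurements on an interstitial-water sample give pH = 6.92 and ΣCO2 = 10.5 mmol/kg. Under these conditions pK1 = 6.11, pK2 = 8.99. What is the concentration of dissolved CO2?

α₀ = 1 / (1 + K1/[H⁺] + K1K2/[H⁺]²) = 1 / (1 + 10^+0.81 + 10^-1.26)
   = 1 / (1 + 6.4565 + 0.054954) = 1/7.5115 = 0.1331
[CO2*] = α₀ × DIC = 0.1331 × 10.5 = 1.40 mmol/kg

[CO2*] = 1.40 mmol/kg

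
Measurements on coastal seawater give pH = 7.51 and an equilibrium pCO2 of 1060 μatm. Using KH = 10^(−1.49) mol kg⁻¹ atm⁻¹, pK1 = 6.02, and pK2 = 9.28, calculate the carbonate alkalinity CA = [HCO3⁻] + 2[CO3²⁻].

CA = 1.10 mmol/kg

[CO2*] = KH · pCO2 = 10^(−1.49) × 1060×10^-6 = 3.430×10^-5 mol/kg
α₀ = 1/(1 + K1/[H⁺] + K1K2/[H⁺]²) = 1/(1 + 10^+1.49 + 10^-0.28) = 0.03084
DIC = [CO2*]/α₀ = 3.430×10^-5 / 0.03084 = 1.112 mmol/kg
CA = (α₁ + 2α₂)·DIC = (0.9530 + 2×0.01618) × 1.112 = 1.10 mmol/kg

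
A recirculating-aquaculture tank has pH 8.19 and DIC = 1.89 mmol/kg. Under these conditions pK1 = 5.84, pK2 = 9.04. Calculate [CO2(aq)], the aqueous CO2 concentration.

α₀ = 1 / (1 + K1/[H⁺] + K1K2/[H⁺]²) = 1 / (1 + 10^+2.35 + 10^+1.50)
   = 1 / (1 + 223.87 + 31.623) = 1/256.49 = 0.003899
[CO2*] = α₀ × DIC = 0.003899 × 1.89 = 0.00737 mmol/kg = 7.37 μmol/kg

[CO2*] = 7.37 μmol/kg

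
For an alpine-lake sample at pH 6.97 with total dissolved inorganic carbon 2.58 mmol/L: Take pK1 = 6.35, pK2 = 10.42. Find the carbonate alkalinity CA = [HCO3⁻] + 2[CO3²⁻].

CA = [HCO3⁻] + 2[CO3²⁻] = (α₁ + 2α₂)·DIC
At pH 6.97: [H⁺]/K1 = 10^-0.62 = 0.23988, K2/[H⁺] = 10^-3.45 = 0.00035481
α₁ = 1/(1 + 0.23988 + 0.00035481) = 1/1.2402 = 0.8063; α₂ = α₁·K2/[H⁺] = 0.0002861
α₁ + 2α₂ = 0.8069
CA = 0.8069 × 2.58 = 2.08 mmol/L

CA = 2.08 mmol/L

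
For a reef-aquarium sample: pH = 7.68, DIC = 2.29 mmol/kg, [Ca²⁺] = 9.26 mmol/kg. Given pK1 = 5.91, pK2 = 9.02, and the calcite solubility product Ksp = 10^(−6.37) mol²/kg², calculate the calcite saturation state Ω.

α₂ = 1 / (1 + [H⁺]/K2 + [H⁺]²/(K1K2)) = 1 / (1 + 10^+1.34 + 10^-0.43)
   = 1 / (1 + 21.878 + 0.37154) = 1/23.249 = 0.04301
[CO3²⁻] = α₂ × DIC = 0.04301 × 2.29 = 0.09850 mmol/kg
Ksp = 10^(−6.37) = 4.266×10^-7
Ω = [Ca²⁺][CO3²⁻]/Ksp = (9.26×10^-3)(9.850×10^-5) / 4.266×10^-7 = 2.14

Ω = 2.14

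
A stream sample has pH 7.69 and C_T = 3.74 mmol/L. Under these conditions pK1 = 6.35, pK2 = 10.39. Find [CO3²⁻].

[CO3²⁻] = 7.12 μmol/L

α₂ = 1 / (1 + [H⁺]/K2 + [H⁺]²/(K1K2)) = 1 / (1 + 10^+2.70 + 10^+1.36)
   = 1 / (1 + 501.19 + 22.909) = 1/525.10 = 0.001904
[CO3²⁻] = α₂ × DIC = 0.001904 × 3.74 = 0.00712 mmol/L = 7.12 μmol/L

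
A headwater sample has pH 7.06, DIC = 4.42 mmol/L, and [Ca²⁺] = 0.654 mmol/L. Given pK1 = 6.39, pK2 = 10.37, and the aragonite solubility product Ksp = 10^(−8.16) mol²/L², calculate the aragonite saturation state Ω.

α₂ = 1 / (1 + [H⁺]/K2 + [H⁺]²/(K1K2)) = 1 / (1 + 10^+3.31 + 10^+2.64)
   = 1 / (1 + 2041.7 + 436.52) = 1/2479.3 = 0.0004033
[CO3²⁻] = α₂ × DIC = 0.0004033 × 4.42 = 0.001783 mmol/L = 1.783 μmol/L
Ksp = 10^(−8.16) = 6.918×10^-9
Ω = [Ca²⁺][CO3²⁻]/Ksp = (0.654×10^-3)(1.783×10^-6) / 6.918×10^-9 = 0.169

Ω = 0.169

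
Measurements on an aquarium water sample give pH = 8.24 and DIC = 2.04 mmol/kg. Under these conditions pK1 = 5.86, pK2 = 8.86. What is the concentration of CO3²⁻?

α₂ = 1 / (1 + [H⁺]/K2 + [H⁺]²/(K1K2)) = 1 / (1 + 10^+0.62 + 10^-1.76)
   = 1 / (1 + 4.1687 + 0.017378) = 1/5.1861 = 0.1928
[CO3²⁻] = α₂ × DIC = 0.1928 × 2.04 = 0.393 mmol/kg

[CO3²⁻] = 0.393 mmol/kg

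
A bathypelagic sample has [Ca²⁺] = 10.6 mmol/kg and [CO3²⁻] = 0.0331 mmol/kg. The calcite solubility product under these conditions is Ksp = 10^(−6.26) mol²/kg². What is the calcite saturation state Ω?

Ω = 0.638

Ksp = 10^(−6.26) = 5.495×10^-7
Ω = [Ca²⁺][CO3²⁻]/Ksp = (10.6×10^-3)(0.0331×10^-3) / 5.495×10^-7 = 0.638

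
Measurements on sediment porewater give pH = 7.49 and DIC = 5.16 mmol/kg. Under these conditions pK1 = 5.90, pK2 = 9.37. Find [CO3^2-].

[CO3²⁻] = 0.0655 mmol/kg

α₂ = 1 / (1 + [H⁺]/K2 + [H⁺]²/(K1K2)) = 1 / (1 + 10^+1.88 + 10^+0.29)
   = 1 / (1 + 75.858 + 1.9498) = 1/78.808 = 0.01269
[CO3²⁻] = α₂ × DIC = 0.01269 × 5.16 = 0.0655 mmol/kg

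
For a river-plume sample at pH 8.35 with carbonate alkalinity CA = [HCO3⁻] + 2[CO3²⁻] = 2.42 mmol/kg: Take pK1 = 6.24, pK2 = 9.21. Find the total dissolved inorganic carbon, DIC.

CA = [HCO3⁻] + 2[CO3²⁻] = (α₁ + 2α₂)·DIC
At pH 8.35: [H⁺]/K1 = 10^-2.11 = 0.0077625, K2/[H⁺] = 10^-0.86 = 0.13804
α₁ = 1/(1 + 0.0077625 + 0.13804) = 1/1.1458 = 0.8728; α₂ = α₁·K2/[H⁺] = 0.1205
α₁ + 2α₂ = 1.1137
DIC = CA / (α₁ + 2α₂) = 2.42 / 1.1137 = 2.17 mmol/kg

DIC = 2.17 mmol/kg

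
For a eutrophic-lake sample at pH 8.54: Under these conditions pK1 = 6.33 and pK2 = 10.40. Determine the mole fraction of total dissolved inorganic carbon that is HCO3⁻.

α₁ = 0.980

α₁ = 1 / (1 + [H⁺]/K1 + K2/[H⁺]) = 1 / (1 + 10^-2.21 + 10^-1.86)
   = 1 / (1 + 0.0061660 + 0.013804) = 1/1.0200 = 0.9804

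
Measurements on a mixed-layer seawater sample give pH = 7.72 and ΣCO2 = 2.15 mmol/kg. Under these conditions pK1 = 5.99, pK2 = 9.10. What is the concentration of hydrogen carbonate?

[HCO3⁻] = 2.03 mmol/kg

α₁ = 1 / (1 + [H⁺]/K1 + K2/[H⁺]) = 1 / (1 + 10^-1.73 + 10^-1.38)
   = 1 / (1 + 0.018621 + 0.041687) = 1/1.0603 = 0.9431
[HCO3⁻] = α₁ × DIC = 0.9431 × 2.15 = 2.03 mmol/kg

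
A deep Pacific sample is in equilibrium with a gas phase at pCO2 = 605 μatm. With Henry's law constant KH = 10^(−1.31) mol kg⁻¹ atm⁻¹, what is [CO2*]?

KH = 10^(−1.31) = 4.898×10^-2 mol kg⁻¹ atm⁻¹
[CO2*] = KH · pCO2 = 4.898×10^-2 × 605×10^-6 atm = 2.96×10^-5 mol/kg

[CO2*] = 29.6 μmol/kg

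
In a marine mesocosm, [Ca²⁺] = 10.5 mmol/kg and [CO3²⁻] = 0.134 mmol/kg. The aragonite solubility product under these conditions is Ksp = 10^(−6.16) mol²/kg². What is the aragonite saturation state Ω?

Ω = 2.03

Ksp = 10^(−6.16) = 6.918×10^-7
Ω = [Ca²⁺][CO3²⁻]/Ksp = (10.5×10^-3)(0.134×10^-3) / 6.918×10^-7 = 2.03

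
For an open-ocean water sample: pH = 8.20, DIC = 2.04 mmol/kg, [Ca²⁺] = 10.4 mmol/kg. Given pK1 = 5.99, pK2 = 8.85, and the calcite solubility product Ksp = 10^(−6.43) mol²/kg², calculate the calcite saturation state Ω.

Ω = 10.4

α₂ = 1 / (1 + [H⁺]/K2 + [H⁺]²/(K1K2)) = 1 / (1 + 10^+0.65 + 10^-1.56)
   = 1 / (1 + 4.4668 + 0.027542) = 1/5.4944 = 0.1820
[CO3²⁻] = α₂ × DIC = 0.1820 × 2.04 = 0.3713 mmol/kg
Ksp = 10^(−6.43) = 3.715×10^-7
Ω = [Ca²⁺][CO3²⁻]/Ksp = (10.4×10^-3)(3.713×10^-4) / 3.715×10^-7 = 10.4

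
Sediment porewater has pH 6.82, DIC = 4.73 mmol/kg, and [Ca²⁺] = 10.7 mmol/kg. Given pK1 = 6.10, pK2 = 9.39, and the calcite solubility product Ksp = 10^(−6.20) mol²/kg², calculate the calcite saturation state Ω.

α₂ = 1 / (1 + [H⁺]/K2 + [H⁺]²/(K1K2)) = 1 / (1 + 10^+2.57 + 10^+1.85)
   = 1 / (1 + 371.54 + 70.795) = 1/443.33 = 0.002256
[CO3²⁻] = α₂ × DIC = 0.002256 × 4.73 = 0.01067 mmol/kg = 10.67 μmol/kg
Ksp = 10^(−6.20) = 6.310×10^-7
Ω = [Ca²⁺][CO3²⁻]/Ksp = (10.7×10^-3)(1.067×10^-5) / 6.310×10^-7 = 0.181

Ω = 0.181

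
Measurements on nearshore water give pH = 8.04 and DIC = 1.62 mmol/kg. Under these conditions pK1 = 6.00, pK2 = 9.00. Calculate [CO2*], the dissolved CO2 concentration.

α₀ = 1 / (1 + K1/[H⁺] + K1K2/[H⁺]²) = 1 / (1 + 10^+2.04 + 10^+1.08)
   = 1 / (1 + 109.65 + 12.023) = 1/122.67 = 0.008152
[CO2*] = α₀ × DIC = 0.008152 × 1.62 = 0.0132 mmol/kg = 13.2 μmol/kg

[CO2*] = 13.2 μmol/kg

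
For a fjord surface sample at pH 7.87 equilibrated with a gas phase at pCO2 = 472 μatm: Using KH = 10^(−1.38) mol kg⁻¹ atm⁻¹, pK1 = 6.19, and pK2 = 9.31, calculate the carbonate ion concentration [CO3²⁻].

[CO3²⁻] = 0.0342 mmol/kg

[CO2*] = KH · pCO2 = 10^(−1.38) × 472×10^-6 = 1.968×10^-5 mol/kg
α₀ = 1/(1 + K1/[H⁺] + K1K2/[H⁺]²) = 1/(1 + 10^+1.68 + 10^+0.24) = 0.01976
DIC = [CO2*]/α₀ = 1.968×10^-5 / 0.01976 = 0.9956 mmol/kg
[CO3²⁻] = α₂·DIC; α₂ = 0.03434, so [CO3²⁻] = 0.03434 × 0.9956 = 0.0342 mmol/kg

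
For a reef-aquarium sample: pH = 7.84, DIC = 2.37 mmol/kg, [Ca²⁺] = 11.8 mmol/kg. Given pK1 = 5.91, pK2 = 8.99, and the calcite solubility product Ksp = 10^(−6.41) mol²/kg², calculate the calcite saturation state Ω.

Ω = 4.70

α₂ = 1 / (1 + [H⁺]/K2 + [H⁺]²/(K1K2)) = 1 / (1 + 10^+1.15 + 10^-0.78)
   = 1 / (1 + 14.125 + 0.16596) = 1/15.291 = 0.06540
[CO3²⁻] = α₂ × DIC = 0.06540 × 2.37 = 0.1550 mmol/kg
Ksp = 10^(−6.41) = 3.890×10^-7
Ω = [Ca²⁺][CO3²⁻]/Ksp = (11.8×10^-3)(1.550×10^-4) / 3.890×10^-7 = 4.70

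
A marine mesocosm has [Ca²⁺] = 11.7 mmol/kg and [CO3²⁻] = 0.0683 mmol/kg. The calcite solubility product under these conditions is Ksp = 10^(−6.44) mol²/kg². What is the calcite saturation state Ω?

Ksp = 10^(−6.44) = 3.631×10^-7
Ω = [Ca²⁺][CO3²⁻]/Ksp = (11.7×10^-3)(0.0683×10^-3) / 3.631×10^-7 = 2.20

Ω = 2.20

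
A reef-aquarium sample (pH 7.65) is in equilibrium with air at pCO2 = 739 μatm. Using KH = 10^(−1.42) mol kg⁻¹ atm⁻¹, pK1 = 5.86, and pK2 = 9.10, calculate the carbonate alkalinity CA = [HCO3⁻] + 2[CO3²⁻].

CA = 1.86 mmol/kg

[CO2*] = KH · pCO2 = 10^(−1.42) × 739×10^-6 = 2.810×10^-5 mol/kg
α₀ = 1/(1 + K1/[H⁺] + K1K2/[H⁺]²) = 1/(1 + 10^+1.79 + 10^+0.34) = 0.01542
DIC = [CO2*]/α₀ = 2.810×10^-5 / 0.01542 = 1.822 mmol/kg
CA = (α₁ + 2α₂)·DIC = (0.9508 + 2×0.03374) × 1.822 = 1.86 mmol/kg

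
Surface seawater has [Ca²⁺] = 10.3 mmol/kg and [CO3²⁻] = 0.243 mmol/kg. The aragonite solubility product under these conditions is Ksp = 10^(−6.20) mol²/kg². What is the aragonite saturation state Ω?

Ω = 3.97

Ksp = 10^(−6.20) = 6.310×10^-7
Ω = [Ca²⁺][CO3²⁻]/Ksp = (10.3×10^-3)(0.243×10^-3) / 6.310×10^-7 = 3.97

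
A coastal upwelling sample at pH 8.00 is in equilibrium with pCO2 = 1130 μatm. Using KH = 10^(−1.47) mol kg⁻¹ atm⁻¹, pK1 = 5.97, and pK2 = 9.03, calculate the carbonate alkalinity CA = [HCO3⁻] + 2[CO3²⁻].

[CO2*] = KH · pCO2 = 10^(−1.47) × 1130×10^-6 = 3.829×10^-5 mol/kg
α₀ = 1/(1 + K1/[H⁺] + K1K2/[H⁺]²) = 1/(1 + 10^+2.03 + 10^+1.00) = 0.008464
DIC = [CO2*]/α₀ = 3.829×10^-5 / 0.008464 = 4.524 mmol/kg
CA = (α₁ + 2α₂)·DIC = (0.9069 + 2×0.08464) × 4.524 = 4.87 mmol/kg

CA = 4.87 mmol/kg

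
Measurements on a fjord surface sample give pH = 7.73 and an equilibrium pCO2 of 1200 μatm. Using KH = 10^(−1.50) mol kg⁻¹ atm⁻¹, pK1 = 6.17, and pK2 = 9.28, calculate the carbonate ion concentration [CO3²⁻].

[CO3²⁻] = 0.0388 mmol/kg

[CO2*] = KH · pCO2 = 10^(−1.50) × 1200×10^-6 = 3.795×10^-5 mol/kg
α₀ = 1/(1 + K1/[H⁺] + K1K2/[H⁺]²) = 1/(1 + 10^+1.56 + 10^+0.01) = 0.02609
DIC = [CO2*]/α₀ = 3.795×10^-5 / 0.02609 = 1.455 mmol/kg
[CO3²⁻] = α₂·DIC; α₂ = 0.02670, so [CO3²⁻] = 0.02670 × 1.455 = 0.0388 mmol/kg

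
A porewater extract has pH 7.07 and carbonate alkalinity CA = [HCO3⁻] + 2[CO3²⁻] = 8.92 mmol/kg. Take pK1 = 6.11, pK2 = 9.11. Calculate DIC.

DIC = 9.80 mmol/kg

CA = [HCO3⁻] + 2[CO3²⁻] = (α₁ + 2α₂)·DIC
At pH 7.07: [H⁺]/K1 = 10^-0.96 = 0.10965, K2/[H⁺] = 10^-2.04 = 0.0091201
α₁ = 1/(1 + 0.10965 + 0.0091201) = 1/1.1188 = 0.8938; α₂ = α₁·K2/[H⁺] = 0.008152
α₁ + 2α₂ = 0.9101
DIC = CA / (α₁ + 2α₂) = 8.92 / 0.9101 = 9.80 mmol/kg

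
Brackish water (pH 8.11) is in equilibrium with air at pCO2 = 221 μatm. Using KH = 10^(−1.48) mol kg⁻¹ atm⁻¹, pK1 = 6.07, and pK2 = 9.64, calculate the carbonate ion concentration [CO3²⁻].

[CO2*] = KH · pCO2 = 10^(−1.48) × 221×10^-6 = 7.318×10^-6 mol/kg
α₀ = 1/(1 + K1/[H⁺] + K1K2/[H⁺]²) = 1/(1 + 10^+2.04 + 10^+0.51) = 0.008781
DIC = [CO2*]/α₀ = 7.318×10^-6 / 0.008781 = 0.8334 mmol/kg
[CO3²⁻] = α₂·DIC; α₂ = 0.02841, so [CO3²⁻] = 0.02841 × 0.8334 = 0.0237 mmol/kg

[CO3²⁻] = 0.0237 mmol/kg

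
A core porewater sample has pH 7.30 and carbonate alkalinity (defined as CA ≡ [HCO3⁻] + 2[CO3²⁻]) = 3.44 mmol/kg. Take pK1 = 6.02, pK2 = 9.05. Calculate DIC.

CA = [HCO3⁻] + 2[CO3²⁻] = (α₁ + 2α₂)·DIC
At pH 7.30: [H⁺]/K1 = 10^-1.28 = 0.052481, K2/[H⁺] = 10^-1.75 = 0.017783
α₁ = 1/(1 + 0.052481 + 0.017783) = 1/1.0703 = 0.9343; α₂ = α₁·K2/[H⁺] = 0.01662
α₁ + 2α₂ = 0.9676
DIC = CA / (α₁ + 2α₂) = 3.44 / 0.9676 = 3.56 mmol/kg

DIC = 3.56 mmol/kg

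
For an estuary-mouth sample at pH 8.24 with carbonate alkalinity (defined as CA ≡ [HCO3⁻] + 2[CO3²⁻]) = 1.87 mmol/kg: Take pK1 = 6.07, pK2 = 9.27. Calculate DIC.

CA = [HCO3⁻] + 2[CO3²⁻] = (α₁ + 2α₂)·DIC
At pH 8.24: [H⁺]/K1 = 10^-2.17 = 0.0067608, K2/[H⁺] = 10^-1.03 = 0.093325
α₁ = 1/(1 + 0.0067608 + 0.093325) = 1/1.1001 = 0.9090; α₂ = α₁·K2/[H⁺] = 0.08483
α₁ + 2α₂ = 1.0787
DIC = CA / (α₁ + 2α₂) = 1.87 / 1.0787 = 1.73 mmol/kg

DIC = 1.73 mmol/kg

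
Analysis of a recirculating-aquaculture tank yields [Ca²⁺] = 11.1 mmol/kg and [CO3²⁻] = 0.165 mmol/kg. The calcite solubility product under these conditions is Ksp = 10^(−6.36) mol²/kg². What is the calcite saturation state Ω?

Ksp = 10^(−6.36) = 4.365×10^-7
Ω = [Ca²⁺][CO3²⁻]/Ksp = (11.1×10^-3)(0.165×10^-3) / 4.365×10^-7 = 4.20

Ω = 4.20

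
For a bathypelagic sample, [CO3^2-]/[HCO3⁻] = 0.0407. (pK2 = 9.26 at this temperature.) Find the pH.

From K2 = [H⁺][CO3^2-]/[HCO3⁻]:  pH = pK2 + log₁₀([CO3^2-]/[HCO3⁻])
log₁₀(0.0407) = -1.390
pH = 9.26 + (-1.390) = 7.87

pH = 7.87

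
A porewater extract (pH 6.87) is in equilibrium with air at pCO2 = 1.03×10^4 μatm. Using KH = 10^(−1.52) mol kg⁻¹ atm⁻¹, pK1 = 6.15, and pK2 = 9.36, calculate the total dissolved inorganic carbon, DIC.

[CO2*] = KH · pCO2 = 10^(−1.52) × 1.03×10^4×10^-6 = 3.111×10^-4 mol/kg
α₀ = 1/(1 + K1/[H⁺] + K1K2/[H⁺]²) = 1/(1 + 10^+0.72 + 10^-1.77) = 0.1596
DIC = [CO2*]/α₀ = 3.111×10^-4 / 0.1596 = 1.95 mmol/kg

DIC = 1.95 mmol/kg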